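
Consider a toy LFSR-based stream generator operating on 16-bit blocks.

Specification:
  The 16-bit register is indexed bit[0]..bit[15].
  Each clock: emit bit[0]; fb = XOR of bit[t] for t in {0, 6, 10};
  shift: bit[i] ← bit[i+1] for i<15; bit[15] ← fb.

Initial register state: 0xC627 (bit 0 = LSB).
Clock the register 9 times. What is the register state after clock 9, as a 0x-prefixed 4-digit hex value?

0x4763

reg_0 = 0xC627
clock 1: out=1, reg = 0x6313
clock 2: out=1, reg = 0xB189
clock 3: out=1, reg = 0xD8C4
clock 4: out=0, reg = 0xEC62
clock 5: out=0, reg = 0x7631
clock 6: out=1, reg = 0x3B18
clock 7: out=0, reg = 0x1D8C
clock 8: out=0, reg = 0x8EC6
clock 9: out=0, reg = 0x4763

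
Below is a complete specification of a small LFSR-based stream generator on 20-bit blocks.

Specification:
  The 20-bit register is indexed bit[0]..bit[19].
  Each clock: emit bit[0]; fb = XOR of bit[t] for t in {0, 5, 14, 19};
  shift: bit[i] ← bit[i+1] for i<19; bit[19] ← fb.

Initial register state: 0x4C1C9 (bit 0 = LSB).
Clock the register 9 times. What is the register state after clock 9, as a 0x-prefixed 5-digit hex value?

reg_0 = 0x4C1C9
clock 1: out=1, reg = 0x260E4
clock 2: out=0, reg = 0x13072
clock 3: out=0, reg = 0x89839
clock 4: out=1, reg = 0xC4C1C
clock 5: out=0, reg = 0x6260E
clock 6: out=0, reg = 0x31307
clock 7: out=1, reg = 0x98983
clock 8: out=1, reg = 0x4C4C1
clock 9: out=1, reg = 0x26260

0x26260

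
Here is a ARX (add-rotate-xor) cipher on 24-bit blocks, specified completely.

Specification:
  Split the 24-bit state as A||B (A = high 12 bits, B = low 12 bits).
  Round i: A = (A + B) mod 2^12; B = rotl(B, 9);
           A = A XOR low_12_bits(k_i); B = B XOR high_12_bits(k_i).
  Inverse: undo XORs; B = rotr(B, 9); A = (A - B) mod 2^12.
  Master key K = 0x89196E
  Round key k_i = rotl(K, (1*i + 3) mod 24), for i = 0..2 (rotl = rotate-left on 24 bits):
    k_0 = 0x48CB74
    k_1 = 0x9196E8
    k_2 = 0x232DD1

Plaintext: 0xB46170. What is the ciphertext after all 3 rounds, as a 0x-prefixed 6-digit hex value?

0x5C8983

s_0 = plaintext = 0xB46170
s_1 = Round(s_0, k_0) = 0x7C24A2
s_2 = Round(s_1, k_1) = 0xA8CD8D
s_3 = Round(s_2, k_2) = 0x5C8983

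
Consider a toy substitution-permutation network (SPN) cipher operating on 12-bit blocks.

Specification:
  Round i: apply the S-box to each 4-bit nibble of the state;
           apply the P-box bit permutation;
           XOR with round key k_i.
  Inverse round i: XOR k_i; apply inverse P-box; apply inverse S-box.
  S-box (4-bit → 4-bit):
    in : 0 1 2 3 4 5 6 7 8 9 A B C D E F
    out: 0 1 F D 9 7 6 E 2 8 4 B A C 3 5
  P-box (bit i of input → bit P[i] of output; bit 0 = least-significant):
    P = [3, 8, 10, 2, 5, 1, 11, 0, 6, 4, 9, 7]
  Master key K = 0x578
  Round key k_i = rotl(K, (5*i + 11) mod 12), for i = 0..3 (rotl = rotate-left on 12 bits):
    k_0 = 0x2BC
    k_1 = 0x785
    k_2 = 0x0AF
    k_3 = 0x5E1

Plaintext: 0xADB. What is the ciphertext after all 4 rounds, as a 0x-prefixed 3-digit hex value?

s_0 = plaintext = 0xADB
s_1 = Round(s_0, k_0) = 0x9B1
s_2 = Round(s_1, k_1) = 0x72E
s_3 = Round(s_2, k_2) = 0xB14
s_4 = Round(s_3, k_3) = 0x51D

0x51D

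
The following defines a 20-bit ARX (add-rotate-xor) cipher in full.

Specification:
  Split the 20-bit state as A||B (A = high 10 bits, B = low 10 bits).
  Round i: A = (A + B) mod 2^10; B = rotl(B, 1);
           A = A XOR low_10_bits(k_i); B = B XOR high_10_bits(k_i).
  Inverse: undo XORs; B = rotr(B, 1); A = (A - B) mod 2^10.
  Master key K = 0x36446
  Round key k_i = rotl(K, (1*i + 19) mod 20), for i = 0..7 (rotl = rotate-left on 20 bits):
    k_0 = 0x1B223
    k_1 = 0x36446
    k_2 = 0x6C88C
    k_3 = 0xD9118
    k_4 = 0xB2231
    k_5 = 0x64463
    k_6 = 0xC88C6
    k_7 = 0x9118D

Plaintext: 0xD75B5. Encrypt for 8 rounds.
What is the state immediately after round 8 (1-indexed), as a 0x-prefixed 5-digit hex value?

0x5752C

s_0 = plaintext = 0xD75B5
s_1 = Round(s_0, k_0) = 0xCC706
s_2 = Round(s_1, k_1) = 0x9C6D4
s_3 = Round(s_2, k_2) = 0x7241B
s_4 = Round(s_3, k_3) = 0x3F352
s_5 = Round(s_4, k_4) = 0x9FC6D
s_6 = Round(s_5, k_5) = 0xA3D4B
s_7 = Round(s_6, k_6) = 0xC71B4
s_8 = Round(s_7, k_7) = 0x5752C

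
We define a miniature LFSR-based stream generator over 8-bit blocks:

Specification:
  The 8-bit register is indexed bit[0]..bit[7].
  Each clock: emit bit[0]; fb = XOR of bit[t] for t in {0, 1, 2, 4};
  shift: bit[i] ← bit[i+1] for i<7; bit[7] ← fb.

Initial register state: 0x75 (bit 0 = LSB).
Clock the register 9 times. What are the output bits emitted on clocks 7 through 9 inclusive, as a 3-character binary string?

101

reg_0 = 0x75
clock 1: out=1, reg = 0xBA
clock 2: out=0, reg = 0x5D
clock 3: out=1, reg = 0xAE
clock 4: out=0, reg = 0x57
clock 5: out=1, reg = 0x2B
clock 6: out=1, reg = 0x15
clock 7: out=1, reg = 0x8A
clock 8: out=0, reg = 0xC5
clock 9: out=1, reg = 0x62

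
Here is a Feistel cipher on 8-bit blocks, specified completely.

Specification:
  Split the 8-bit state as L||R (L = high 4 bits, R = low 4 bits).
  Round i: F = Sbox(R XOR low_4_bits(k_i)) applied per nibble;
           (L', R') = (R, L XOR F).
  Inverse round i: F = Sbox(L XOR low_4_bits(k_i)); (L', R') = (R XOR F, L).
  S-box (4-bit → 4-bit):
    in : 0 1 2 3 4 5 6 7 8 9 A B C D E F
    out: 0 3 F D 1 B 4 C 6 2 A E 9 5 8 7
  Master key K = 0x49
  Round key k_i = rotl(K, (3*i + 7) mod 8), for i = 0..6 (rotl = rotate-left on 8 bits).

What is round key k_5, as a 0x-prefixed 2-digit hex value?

K = 0x49
k_0 = rotl(K, (3*0+7) mod 8) = rotl(K, 7) = 0xA4
k_1 = rotl(K, (3*1+7) mod 8) = rotl(K, 2) = 0x25
k_2 = rotl(K, (3*2+7) mod 8) = rotl(K, 5) = 0x29
k_3 = rotl(K, (3*3+7) mod 8) = rotl(K, 0) = 0x49
k_4 = rotl(K, (3*4+7) mod 8) = rotl(K, 3) = 0x4A
k_5 = rotl(K, (3*5+7) mod 8) = rotl(K, 6) = 0x52

0x52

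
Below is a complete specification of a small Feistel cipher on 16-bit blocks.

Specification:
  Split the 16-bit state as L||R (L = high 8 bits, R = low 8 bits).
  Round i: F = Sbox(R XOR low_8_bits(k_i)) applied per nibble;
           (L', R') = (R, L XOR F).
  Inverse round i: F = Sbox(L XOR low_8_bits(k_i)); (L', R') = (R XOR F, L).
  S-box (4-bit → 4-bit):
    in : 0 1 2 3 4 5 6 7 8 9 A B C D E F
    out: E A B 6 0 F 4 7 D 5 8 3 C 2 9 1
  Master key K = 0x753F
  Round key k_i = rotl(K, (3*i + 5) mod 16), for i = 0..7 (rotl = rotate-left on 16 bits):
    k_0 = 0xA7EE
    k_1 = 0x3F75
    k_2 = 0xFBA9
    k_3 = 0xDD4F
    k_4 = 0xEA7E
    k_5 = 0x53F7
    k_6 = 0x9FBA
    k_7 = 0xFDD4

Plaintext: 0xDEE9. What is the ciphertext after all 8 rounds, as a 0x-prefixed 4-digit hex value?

0x8493

s_0 = plaintext = 0xDEE9
s_1 = Round(s_0, k_0) = 0xE939
s_2 = Round(s_1, k_1) = 0x39E5
s_3 = Round(s_2, k_2) = 0xE535
s_4 = Round(s_3, k_3) = 0x359D
s_5 = Round(s_4, k_4) = 0x9DA3
s_6 = Round(s_5, k_5) = 0xA36D
s_7 = Round(s_6, k_6) = 0x6D84
s_8 = Round(s_7, k_7) = 0x8493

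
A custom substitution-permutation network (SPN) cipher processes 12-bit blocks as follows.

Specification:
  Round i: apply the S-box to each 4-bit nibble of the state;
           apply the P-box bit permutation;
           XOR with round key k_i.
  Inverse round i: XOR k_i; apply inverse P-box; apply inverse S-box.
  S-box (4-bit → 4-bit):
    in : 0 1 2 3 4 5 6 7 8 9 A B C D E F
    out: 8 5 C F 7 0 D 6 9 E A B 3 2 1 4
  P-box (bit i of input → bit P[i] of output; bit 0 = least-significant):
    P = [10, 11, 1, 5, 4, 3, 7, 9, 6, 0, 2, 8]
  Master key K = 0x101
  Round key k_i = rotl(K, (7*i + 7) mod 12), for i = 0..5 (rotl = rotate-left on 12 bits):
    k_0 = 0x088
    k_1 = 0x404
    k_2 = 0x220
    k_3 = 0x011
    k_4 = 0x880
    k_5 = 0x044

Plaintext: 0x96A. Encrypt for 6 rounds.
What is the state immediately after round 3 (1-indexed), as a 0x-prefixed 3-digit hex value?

0xA2C

s_0 = plaintext = 0x96A
s_1 = Round(s_0, k_0) = 0xB3D
s_2 = Round(s_1, k_1) = 0xFDD
s_3 = Round(s_2, k_2) = 0xA2C
s_4 = Round(s_3, k_3) = 0xF90
s_5 = Round(s_4, k_4) = 0xA2C
s_6 = Round(s_5, k_5) = 0xFC5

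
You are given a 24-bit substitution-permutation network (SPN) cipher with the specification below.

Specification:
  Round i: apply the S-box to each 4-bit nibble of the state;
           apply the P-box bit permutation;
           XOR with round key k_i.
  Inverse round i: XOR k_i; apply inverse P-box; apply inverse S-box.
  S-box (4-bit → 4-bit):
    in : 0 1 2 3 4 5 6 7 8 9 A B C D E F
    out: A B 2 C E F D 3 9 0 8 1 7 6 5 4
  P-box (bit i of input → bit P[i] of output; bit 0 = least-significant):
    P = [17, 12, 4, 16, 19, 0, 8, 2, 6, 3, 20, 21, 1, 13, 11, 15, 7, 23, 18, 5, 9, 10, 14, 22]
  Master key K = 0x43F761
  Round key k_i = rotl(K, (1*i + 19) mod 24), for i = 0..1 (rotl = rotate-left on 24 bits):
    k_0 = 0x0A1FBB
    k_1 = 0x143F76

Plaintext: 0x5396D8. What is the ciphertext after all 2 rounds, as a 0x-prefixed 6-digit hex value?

s_0 = plaintext = 0x5396D8
s_1 = Round(s_0, k_0) = 0x7D58DA
s_2 = Round(s_1, k_1) = 0xB19035

0xB19035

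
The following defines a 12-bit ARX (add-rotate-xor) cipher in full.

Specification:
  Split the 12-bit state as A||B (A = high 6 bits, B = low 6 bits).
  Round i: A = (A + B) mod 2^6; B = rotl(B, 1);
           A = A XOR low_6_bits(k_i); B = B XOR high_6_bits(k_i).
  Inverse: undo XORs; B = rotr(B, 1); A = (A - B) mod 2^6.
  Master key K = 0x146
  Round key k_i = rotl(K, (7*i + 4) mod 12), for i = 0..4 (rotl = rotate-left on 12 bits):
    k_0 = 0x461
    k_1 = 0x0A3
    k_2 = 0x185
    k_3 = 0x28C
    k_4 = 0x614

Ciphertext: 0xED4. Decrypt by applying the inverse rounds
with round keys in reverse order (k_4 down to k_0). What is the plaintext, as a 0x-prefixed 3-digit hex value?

s_0 = ciphertext = 0xED4
s_1 = InvRound(s_0, k_4) = 0xA46
s_2 = InvRound(s_1, k_3) = 0x7C6
s_3 = InvRound(s_2, k_2) = 0x680
s_4 = InvRound(s_3, k_1) = 0xE01
s_5 = InvRound(s_4, k_0) = 0x448

0x448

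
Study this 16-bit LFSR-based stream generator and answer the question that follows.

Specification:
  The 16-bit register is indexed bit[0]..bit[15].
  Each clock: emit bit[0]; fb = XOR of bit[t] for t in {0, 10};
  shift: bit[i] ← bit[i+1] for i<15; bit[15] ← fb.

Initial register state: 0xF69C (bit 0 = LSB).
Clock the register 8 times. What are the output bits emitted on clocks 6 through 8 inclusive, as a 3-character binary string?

reg_0 = 0xF69C
clock 1: out=0, reg = 0xFB4E
clock 2: out=0, reg = 0x7DA7
clock 3: out=1, reg = 0x3ED3
clock 4: out=1, reg = 0x1F69
clock 5: out=1, reg = 0x0FB4
clock 6: out=0, reg = 0x87DA
clock 7: out=0, reg = 0xC3ED
clock 8: out=1, reg = 0xE1F6

001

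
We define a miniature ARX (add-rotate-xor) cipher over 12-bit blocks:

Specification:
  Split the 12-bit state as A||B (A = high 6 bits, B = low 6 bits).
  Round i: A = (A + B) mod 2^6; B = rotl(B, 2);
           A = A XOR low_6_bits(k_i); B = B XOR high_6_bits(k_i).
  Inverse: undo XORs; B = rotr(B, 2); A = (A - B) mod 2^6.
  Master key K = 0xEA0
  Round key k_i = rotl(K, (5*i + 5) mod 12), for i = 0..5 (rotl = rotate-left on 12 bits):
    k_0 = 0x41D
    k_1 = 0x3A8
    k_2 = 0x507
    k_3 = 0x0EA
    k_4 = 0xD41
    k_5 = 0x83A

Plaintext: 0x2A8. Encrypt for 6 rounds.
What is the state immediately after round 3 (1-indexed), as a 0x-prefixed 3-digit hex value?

0x240

s_0 = plaintext = 0x2A8
s_1 = Round(s_0, k_0) = 0xBF2
s_2 = Round(s_1, k_1) = 0x245
s_3 = Round(s_2, k_2) = 0x240
s_4 = Round(s_3, k_3) = 0x8C3
s_5 = Round(s_4, k_4) = 0x9F9
s_6 = Round(s_5, k_5) = 0x687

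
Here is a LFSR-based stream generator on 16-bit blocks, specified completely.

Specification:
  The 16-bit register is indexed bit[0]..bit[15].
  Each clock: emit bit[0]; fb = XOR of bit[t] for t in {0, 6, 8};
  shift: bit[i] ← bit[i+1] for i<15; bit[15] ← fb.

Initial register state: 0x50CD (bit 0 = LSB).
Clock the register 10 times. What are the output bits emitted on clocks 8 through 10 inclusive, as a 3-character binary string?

reg_0 = 0x50CD
clock 1: out=1, reg = 0x2866
clock 2: out=0, reg = 0x9433
clock 3: out=1, reg = 0xCA19
clock 4: out=1, reg = 0xE50C
clock 5: out=0, reg = 0xF286
clock 6: out=0, reg = 0x7943
clock 7: out=1, reg = 0xBCA1
clock 8: out=1, reg = 0xDE50
clock 9: out=0, reg = 0xEF28
clock 10: out=0, reg = 0xF794

100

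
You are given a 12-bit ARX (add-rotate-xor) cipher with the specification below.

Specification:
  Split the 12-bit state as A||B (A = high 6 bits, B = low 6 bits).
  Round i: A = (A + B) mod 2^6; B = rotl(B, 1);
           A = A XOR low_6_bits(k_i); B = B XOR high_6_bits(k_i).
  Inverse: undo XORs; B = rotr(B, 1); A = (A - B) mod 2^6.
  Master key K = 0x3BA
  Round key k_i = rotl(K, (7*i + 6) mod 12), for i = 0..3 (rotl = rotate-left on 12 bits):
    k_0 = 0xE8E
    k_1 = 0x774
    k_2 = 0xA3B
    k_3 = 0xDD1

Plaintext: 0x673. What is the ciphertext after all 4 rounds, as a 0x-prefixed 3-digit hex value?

s_0 = plaintext = 0x673
s_1 = Round(s_0, k_0) = 0x09D
s_2 = Round(s_1, k_1) = 0xAE7
s_3 = Round(s_2, k_2) = 0xA67
s_4 = Round(s_3, k_3) = 0x078

0x078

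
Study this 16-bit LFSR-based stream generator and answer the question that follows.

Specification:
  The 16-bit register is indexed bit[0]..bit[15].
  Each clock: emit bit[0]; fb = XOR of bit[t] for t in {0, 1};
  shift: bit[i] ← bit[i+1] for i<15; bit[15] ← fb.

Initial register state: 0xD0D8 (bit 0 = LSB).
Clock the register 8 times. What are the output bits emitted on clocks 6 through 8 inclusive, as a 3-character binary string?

011

reg_0 = 0xD0D8
clock 1: out=0, reg = 0x686C
clock 2: out=0, reg = 0x3436
clock 3: out=0, reg = 0x9A1B
clock 4: out=1, reg = 0x4D0D
clock 5: out=1, reg = 0xA686
clock 6: out=0, reg = 0xD343
clock 7: out=1, reg = 0x69A1
clock 8: out=1, reg = 0xB4D0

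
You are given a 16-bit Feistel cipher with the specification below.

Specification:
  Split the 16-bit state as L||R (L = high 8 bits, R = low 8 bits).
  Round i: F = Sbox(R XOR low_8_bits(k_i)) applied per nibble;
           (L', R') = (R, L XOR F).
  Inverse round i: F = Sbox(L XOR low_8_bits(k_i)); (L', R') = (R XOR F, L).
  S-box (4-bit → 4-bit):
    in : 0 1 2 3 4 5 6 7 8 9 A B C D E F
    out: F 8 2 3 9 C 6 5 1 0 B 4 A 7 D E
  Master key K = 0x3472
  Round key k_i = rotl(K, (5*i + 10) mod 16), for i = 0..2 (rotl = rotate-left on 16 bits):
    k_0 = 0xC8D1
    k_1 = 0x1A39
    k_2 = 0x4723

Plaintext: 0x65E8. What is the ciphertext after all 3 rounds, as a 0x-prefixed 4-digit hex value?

0x82ED

s_0 = plaintext = 0x65E8
s_1 = Round(s_0, k_0) = 0xE855
s_2 = Round(s_1, k_1) = 0x5582
s_3 = Round(s_2, k_2) = 0x82ED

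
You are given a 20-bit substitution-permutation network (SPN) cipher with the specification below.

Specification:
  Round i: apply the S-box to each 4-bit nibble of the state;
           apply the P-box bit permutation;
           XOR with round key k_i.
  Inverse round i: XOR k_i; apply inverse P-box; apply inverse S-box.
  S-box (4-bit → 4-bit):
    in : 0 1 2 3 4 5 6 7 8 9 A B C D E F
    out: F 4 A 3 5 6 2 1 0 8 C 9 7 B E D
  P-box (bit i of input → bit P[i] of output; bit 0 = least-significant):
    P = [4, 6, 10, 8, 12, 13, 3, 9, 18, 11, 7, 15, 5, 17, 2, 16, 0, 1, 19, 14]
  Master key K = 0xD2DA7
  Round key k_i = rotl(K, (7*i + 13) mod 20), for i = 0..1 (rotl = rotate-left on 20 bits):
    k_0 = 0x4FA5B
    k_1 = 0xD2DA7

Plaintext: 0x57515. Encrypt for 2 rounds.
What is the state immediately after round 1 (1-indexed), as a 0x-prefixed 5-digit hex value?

0xCF6B1

s_0 = plaintext = 0x57515
s_1 = Round(s_0, k_0) = 0xCF6B1
s_2 = Round(s_1, k_1) = 0x43380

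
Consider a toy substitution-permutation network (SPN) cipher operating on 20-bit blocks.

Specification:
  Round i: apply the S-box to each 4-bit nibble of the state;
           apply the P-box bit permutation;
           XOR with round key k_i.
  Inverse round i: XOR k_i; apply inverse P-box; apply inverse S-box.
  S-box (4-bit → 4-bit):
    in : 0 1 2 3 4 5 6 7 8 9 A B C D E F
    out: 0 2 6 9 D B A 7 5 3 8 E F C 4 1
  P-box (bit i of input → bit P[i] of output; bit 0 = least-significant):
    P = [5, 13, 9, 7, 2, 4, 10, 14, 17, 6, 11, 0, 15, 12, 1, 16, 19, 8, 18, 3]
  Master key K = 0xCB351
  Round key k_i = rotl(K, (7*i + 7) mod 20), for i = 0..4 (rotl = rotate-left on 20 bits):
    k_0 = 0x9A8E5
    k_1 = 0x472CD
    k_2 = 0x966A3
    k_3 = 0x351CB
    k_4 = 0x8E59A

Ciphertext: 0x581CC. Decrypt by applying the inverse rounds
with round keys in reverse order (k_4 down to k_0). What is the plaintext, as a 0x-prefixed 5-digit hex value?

0xC5EA1

s_0 = ciphertext = 0x581CC
s_1 = InvRound(s_0, k_4) = 0x8D1C1
s_2 = InvRound(s_1, k_3) = 0x34F00
s_3 = InvRound(s_2, k_2) = 0x9E405
s_4 = InvRound(s_3, k_1) = 0x451ED
s_5 = InvRound(s_4, k_0) = 0xC5EA1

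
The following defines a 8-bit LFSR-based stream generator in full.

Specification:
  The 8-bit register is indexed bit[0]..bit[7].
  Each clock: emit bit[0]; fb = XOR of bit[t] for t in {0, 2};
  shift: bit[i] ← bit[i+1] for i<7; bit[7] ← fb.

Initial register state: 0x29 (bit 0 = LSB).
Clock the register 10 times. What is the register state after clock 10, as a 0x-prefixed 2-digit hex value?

0xF8

reg_0 = 0x29
clock 1: out=1, reg = 0x94
clock 2: out=0, reg = 0xCA
clock 3: out=0, reg = 0x65
clock 4: out=1, reg = 0x32
clock 5: out=0, reg = 0x19
clock 6: out=1, reg = 0x8C
clock 7: out=0, reg = 0xC6
clock 8: out=0, reg = 0xE3
clock 9: out=1, reg = 0xF1
clock 10: out=1, reg = 0xF8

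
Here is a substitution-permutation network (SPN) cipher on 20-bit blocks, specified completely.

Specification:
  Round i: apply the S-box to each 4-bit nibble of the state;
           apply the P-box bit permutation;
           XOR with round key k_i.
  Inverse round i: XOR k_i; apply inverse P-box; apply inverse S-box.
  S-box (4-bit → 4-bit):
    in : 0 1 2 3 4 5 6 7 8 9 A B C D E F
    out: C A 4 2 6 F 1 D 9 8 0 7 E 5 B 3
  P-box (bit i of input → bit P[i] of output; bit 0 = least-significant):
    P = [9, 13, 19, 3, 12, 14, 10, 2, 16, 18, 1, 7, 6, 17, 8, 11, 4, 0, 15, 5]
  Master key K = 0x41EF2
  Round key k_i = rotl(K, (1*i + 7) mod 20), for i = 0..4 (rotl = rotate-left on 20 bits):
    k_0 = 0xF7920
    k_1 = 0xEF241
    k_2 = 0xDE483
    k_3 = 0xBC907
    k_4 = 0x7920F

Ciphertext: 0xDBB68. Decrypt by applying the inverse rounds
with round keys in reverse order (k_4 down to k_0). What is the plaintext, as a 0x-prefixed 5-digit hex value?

0x2AB76

s_0 = ciphertext = 0xDBB68
s_1 = InvRound(s_0, k_4) = 0x15294
s_2 = InvRound(s_1, k_3) = 0xBC06D
s_3 = InvRound(s_2, k_2) = 0x9FC01
s_4 = InvRound(s_3, k_1) = 0xAEF26
s_5 = InvRound(s_4, k_0) = 0x2AB76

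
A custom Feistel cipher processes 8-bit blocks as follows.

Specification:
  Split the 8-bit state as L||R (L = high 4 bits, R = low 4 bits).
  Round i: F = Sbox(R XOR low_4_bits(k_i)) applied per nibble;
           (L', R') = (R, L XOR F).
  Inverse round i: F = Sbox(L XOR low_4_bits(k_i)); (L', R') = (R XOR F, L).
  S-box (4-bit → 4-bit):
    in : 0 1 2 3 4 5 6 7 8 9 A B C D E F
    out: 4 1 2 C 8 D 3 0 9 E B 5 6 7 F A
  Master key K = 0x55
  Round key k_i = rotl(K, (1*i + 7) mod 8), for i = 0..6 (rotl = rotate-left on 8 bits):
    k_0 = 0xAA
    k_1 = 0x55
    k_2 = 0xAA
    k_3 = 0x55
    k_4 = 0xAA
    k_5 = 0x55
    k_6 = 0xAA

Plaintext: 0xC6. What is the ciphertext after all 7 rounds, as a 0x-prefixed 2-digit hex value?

0x33

s_0 = plaintext = 0xC6
s_1 = Round(s_0, k_0) = 0x6A
s_2 = Round(s_1, k_1) = 0xAC
s_3 = Round(s_2, k_2) = 0xC9
s_4 = Round(s_3, k_3) = 0x9A
s_5 = Round(s_4, k_4) = 0xAD
s_6 = Round(s_5, k_5) = 0xD3
s_7 = Round(s_6, k_6) = 0x33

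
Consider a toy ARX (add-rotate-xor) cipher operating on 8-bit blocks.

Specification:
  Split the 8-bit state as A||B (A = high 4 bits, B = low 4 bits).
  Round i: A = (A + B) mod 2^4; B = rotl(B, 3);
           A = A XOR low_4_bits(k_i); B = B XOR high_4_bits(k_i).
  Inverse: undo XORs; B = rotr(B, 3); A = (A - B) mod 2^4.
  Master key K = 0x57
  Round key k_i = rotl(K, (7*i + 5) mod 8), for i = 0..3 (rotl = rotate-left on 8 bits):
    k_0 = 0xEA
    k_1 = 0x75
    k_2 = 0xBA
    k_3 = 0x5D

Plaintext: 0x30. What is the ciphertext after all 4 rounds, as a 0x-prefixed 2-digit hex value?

s_0 = plaintext = 0x30
s_1 = Round(s_0, k_0) = 0x9E
s_2 = Round(s_1, k_1) = 0x20
s_3 = Round(s_2, k_2) = 0x8B
s_4 = Round(s_3, k_3) = 0xE8

0xE8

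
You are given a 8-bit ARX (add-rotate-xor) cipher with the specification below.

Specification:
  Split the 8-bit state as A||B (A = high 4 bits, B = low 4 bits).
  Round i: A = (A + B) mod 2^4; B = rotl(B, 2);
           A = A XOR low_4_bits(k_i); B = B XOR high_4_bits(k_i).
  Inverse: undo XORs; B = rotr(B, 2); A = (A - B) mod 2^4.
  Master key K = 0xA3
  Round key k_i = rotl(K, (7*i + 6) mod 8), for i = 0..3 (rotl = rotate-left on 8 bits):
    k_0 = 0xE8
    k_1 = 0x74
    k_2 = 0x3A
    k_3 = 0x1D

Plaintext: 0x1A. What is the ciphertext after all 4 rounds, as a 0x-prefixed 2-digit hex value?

s_0 = plaintext = 0x1A
s_1 = Round(s_0, k_0) = 0x34
s_2 = Round(s_1, k_1) = 0x36
s_3 = Round(s_2, k_2) = 0x3A
s_4 = Round(s_3, k_3) = 0x0B

0x0B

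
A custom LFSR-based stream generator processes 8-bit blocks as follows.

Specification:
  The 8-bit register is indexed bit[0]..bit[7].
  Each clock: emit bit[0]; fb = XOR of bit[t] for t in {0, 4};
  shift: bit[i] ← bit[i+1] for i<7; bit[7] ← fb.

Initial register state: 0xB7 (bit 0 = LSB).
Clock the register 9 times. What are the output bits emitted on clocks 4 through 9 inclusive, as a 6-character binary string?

reg_0 = 0xB7
clock 1: out=1, reg = 0x5B
clock 2: out=1, reg = 0x2D
clock 3: out=1, reg = 0x96
clock 4: out=0, reg = 0xCB
clock 5: out=1, reg = 0xE5
clock 6: out=1, reg = 0xF2
clock 7: out=0, reg = 0xF9
clock 8: out=1, reg = 0x7C
clock 9: out=0, reg = 0xBE

011010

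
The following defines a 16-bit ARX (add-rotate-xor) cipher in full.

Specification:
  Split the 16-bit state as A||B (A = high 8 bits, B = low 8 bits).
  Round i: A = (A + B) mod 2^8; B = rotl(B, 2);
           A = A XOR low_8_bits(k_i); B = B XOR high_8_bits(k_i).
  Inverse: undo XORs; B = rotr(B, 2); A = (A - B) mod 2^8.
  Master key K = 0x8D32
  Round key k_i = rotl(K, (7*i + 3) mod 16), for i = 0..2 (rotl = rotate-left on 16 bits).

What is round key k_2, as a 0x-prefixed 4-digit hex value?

K = 0x8D32
k_0 = rotl(K, (7*0+3) mod 16) = rotl(K, 3) = 0x6994
k_1 = rotl(K, (7*1+3) mod 16) = rotl(K, 10) = 0xCA34
k_2 = rotl(K, (7*2+3) mod 16) = rotl(K, 1) = 0x1A65

0x1A65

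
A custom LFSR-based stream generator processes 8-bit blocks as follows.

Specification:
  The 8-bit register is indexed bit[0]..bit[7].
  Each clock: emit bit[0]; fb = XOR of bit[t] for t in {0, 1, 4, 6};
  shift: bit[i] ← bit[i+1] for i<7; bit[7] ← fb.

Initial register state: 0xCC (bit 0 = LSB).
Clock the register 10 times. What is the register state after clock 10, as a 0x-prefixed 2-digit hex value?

0x7C

reg_0 = 0xCC
clock 1: out=0, reg = 0xE6
clock 2: out=0, reg = 0x73
clock 3: out=1, reg = 0x39
clock 4: out=1, reg = 0x1C
clock 5: out=0, reg = 0x8E
clock 6: out=0, reg = 0xC7
clock 7: out=1, reg = 0xE3
clock 8: out=1, reg = 0xF1
clock 9: out=1, reg = 0xF8
clock 10: out=0, reg = 0x7C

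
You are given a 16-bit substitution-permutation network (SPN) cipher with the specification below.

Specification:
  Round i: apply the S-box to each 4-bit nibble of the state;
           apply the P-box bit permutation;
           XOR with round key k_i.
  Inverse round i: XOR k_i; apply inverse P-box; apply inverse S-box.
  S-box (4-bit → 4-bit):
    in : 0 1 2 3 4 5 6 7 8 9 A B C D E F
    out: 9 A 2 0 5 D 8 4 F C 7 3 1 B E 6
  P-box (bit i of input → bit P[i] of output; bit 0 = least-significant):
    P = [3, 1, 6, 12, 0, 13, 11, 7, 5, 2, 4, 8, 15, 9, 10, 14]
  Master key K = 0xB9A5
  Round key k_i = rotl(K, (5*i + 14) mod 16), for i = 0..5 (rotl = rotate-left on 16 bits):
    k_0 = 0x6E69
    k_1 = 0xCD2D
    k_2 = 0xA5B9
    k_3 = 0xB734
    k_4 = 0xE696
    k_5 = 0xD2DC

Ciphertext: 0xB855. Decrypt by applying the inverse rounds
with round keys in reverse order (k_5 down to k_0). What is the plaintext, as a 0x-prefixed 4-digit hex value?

0xC52E

s_0 = ciphertext = 0xB855
s_1 = InvRound(s_0, k_5) = 0x138C
s_2 = InvRound(s_1, k_4) = 0x592D
s_3 = InvRound(s_2, k_3) = 0x87AC
s_4 = InvRound(s_3, k_2) = 0x2FB3
s_5 = InvRound(s_4, k_1) = 0xDF1B
s_6 = InvRound(s_5, k_0) = 0xC52E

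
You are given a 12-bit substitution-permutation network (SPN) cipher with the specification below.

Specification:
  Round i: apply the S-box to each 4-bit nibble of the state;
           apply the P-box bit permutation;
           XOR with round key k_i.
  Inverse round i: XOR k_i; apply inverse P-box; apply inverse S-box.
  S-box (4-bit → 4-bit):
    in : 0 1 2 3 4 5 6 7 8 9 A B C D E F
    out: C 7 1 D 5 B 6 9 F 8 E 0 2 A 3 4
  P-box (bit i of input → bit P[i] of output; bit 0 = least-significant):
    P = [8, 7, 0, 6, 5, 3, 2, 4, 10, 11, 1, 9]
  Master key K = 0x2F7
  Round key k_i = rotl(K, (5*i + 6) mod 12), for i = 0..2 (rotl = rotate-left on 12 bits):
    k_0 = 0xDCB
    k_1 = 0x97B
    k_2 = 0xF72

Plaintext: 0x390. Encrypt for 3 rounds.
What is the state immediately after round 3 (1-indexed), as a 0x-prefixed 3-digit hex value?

s_0 = plaintext = 0x390
s_1 = Round(s_0, k_0) = 0xB98
s_2 = Round(s_1, k_1) = 0x8AA
s_3 = Round(s_2, k_2) = 0x1AD

0x1AD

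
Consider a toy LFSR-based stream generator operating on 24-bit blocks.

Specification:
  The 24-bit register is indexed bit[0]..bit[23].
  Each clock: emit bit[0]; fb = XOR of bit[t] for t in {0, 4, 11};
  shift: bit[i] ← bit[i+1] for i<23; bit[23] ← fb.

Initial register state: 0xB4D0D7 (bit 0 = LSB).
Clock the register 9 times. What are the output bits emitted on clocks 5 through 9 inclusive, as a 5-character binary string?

10110

reg_0 = 0xB4D0D7
clock 1: out=1, reg = 0x5A686B
clock 2: out=1, reg = 0x2D3435
clock 3: out=1, reg = 0x169A1A
clock 4: out=0, reg = 0x0B4D0D
clock 5: out=1, reg = 0x05A686
clock 6: out=0, reg = 0x02D343
clock 7: out=1, reg = 0x8169A1
clock 8: out=1, reg = 0x40B4D0
clock 9: out=0, reg = 0xA05A68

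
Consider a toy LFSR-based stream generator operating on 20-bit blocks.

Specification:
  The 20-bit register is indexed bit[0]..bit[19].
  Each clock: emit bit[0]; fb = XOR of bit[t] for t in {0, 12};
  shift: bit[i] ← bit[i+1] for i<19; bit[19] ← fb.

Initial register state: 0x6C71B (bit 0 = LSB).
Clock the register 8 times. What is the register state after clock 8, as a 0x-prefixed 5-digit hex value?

reg_0 = 0x6C71B
clock 1: out=1, reg = 0xB638D
clock 2: out=1, reg = 0xDB1C6
clock 3: out=0, reg = 0xED8E3
clock 4: out=1, reg = 0x76C71
clock 5: out=1, reg = 0xBB638
clock 6: out=0, reg = 0xDDB1C
clock 7: out=0, reg = 0xEED8E
clock 8: out=0, reg = 0x776C7

0x776C7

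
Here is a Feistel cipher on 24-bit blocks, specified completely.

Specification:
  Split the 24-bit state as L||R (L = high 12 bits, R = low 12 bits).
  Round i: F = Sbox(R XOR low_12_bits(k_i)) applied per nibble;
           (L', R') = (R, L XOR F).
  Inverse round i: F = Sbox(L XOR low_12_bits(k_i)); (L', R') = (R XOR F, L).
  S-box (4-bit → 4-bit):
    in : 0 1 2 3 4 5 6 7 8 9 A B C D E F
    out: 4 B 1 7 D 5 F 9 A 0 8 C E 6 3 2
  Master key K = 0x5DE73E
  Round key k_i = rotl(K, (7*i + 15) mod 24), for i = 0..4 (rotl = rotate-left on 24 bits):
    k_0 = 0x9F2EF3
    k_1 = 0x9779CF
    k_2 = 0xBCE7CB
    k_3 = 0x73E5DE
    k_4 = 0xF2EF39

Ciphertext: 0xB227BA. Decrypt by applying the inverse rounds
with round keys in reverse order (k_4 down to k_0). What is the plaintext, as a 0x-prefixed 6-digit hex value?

s_0 = ciphertext = 0xB227BA
s_1 = InvRound(s_0, k_4) = 0xA06B22
s_2 = InvRound(s_1, k_3) = 0x948A06
s_3 = InvRound(s_2, k_2) = 0x9A1948
s_4 = InvRound(s_3, k_1) = 0xDBB9A1
s_5 = InvRound(s_4, k_0) = 0xE7BDBB

0xE7BDBB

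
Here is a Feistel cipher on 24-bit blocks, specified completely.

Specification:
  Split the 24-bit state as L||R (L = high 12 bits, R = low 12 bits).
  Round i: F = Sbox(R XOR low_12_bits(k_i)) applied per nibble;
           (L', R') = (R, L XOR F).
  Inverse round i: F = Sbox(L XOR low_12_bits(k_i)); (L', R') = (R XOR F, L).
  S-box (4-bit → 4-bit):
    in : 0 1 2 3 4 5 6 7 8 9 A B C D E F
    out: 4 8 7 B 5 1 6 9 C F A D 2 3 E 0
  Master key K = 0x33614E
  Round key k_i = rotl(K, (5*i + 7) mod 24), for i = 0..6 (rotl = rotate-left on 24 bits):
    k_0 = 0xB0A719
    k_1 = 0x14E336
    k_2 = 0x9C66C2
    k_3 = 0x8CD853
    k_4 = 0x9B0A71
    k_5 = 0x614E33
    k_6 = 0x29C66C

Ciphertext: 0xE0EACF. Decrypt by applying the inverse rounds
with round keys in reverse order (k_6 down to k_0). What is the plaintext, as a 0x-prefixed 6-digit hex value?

0x0042B6

s_0 = ciphertext = 0xE0EACF
s_1 = InvRound(s_0, k_6) = 0x6A8E0E
s_2 = InvRound(s_1, k_5) = 0x2F36A8
s_3 = InvRound(s_2, k_4) = 0xA6F2F3
s_4 = InvRound(s_3, k_3) = 0x541A6F
s_5 = InvRound(s_4, k_2) = 0x1A4541
s_6 = InvRound(s_5, k_1) = 0x2B61A4
s_7 = InvRound(s_6, k_0) = 0x0042B6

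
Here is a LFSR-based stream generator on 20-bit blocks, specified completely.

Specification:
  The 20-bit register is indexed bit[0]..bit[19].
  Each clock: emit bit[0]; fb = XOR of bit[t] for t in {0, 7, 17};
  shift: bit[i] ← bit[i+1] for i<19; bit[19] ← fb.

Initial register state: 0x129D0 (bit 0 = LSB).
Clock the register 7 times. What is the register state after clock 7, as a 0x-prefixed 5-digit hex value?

reg_0 = 0x129D0
clock 1: out=0, reg = 0x894E8
clock 2: out=0, reg = 0xC4A74
clock 3: out=0, reg = 0x6253A
clock 4: out=0, reg = 0xB129D
clock 5: out=1, reg = 0xD894E
clock 6: out=0, reg = 0x6C4A7
clock 7: out=1, reg = 0xB6253

0xB6253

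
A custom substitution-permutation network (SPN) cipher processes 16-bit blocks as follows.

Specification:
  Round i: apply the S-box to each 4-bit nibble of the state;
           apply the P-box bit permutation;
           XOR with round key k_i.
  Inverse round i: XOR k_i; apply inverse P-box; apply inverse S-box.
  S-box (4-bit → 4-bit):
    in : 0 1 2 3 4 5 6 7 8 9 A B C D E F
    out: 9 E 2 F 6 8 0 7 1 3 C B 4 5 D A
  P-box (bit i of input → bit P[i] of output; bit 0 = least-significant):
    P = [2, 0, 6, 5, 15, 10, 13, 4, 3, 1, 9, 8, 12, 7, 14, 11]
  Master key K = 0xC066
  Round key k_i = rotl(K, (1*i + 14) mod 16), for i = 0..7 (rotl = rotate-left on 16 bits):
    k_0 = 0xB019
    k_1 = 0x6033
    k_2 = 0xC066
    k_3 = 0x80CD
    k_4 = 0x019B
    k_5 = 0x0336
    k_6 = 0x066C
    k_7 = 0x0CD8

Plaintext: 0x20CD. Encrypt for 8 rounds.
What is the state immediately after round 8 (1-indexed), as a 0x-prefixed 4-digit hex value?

0xE215

s_0 = plaintext = 0x20CD
s_1 = Round(s_0, k_0) = 0x91D5
s_2 = Round(s_1, k_1) = 0xD391
s_3 = Round(s_2, k_2) = 0x170D
s_4 = Round(s_3, k_3) = 0x4A13
s_5 = Round(s_4, k_4) = 0x666E
s_6 = Round(s_5, k_5) = 0x0352
s_7 = Round(s_6, k_6) = 0x1D77
s_8 = Round(s_7, k_7) = 0xE215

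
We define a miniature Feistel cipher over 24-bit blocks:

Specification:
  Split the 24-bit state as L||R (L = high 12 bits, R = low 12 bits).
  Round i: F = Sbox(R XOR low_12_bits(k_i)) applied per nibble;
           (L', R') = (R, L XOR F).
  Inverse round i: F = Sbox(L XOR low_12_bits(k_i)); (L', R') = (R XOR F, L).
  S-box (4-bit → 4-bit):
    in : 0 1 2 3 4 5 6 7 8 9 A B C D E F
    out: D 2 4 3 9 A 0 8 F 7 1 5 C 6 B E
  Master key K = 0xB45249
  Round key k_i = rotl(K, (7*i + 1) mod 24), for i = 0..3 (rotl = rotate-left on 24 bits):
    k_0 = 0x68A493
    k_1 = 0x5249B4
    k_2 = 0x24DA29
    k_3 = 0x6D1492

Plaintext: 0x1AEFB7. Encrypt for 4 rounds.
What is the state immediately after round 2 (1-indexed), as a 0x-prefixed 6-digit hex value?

s_0 = plaintext = 0x1AEFB7
s_1 = Round(s_0, k_0) = 0xFB74E7
s_2 = Round(s_1, k_1) = 0x4E7914
s_3 = Round(s_2, k_2) = 0x9147D1
s_4 = Round(s_3, k_3) = 0x7D1A87

0x4E7914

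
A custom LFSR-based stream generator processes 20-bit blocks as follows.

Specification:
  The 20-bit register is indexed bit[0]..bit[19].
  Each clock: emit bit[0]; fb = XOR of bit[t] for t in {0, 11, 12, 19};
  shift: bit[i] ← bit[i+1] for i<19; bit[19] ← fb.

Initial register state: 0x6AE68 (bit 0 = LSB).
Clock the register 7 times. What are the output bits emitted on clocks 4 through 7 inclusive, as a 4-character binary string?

1011

reg_0 = 0x6AE68
clock 1: out=0, reg = 0xB5734
clock 2: out=0, reg = 0x5AB9A
clock 3: out=0, reg = 0xAD5CD
clock 4: out=1, reg = 0xD6AE6
clock 5: out=0, reg = 0x6B573
clock 6: out=1, reg = 0x35AB9
clock 7: out=1, reg = 0x9AD5C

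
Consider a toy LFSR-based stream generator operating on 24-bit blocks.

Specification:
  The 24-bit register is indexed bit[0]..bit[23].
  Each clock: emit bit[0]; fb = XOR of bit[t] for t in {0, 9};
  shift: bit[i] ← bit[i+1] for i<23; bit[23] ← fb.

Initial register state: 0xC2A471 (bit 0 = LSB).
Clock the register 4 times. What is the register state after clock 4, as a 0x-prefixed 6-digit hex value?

reg_0 = 0xC2A471
clock 1: out=1, reg = 0xE15238
clock 2: out=0, reg = 0xF0A91C
clock 3: out=0, reg = 0x78548E
clock 4: out=0, reg = 0x3C2A47

0x3C2A47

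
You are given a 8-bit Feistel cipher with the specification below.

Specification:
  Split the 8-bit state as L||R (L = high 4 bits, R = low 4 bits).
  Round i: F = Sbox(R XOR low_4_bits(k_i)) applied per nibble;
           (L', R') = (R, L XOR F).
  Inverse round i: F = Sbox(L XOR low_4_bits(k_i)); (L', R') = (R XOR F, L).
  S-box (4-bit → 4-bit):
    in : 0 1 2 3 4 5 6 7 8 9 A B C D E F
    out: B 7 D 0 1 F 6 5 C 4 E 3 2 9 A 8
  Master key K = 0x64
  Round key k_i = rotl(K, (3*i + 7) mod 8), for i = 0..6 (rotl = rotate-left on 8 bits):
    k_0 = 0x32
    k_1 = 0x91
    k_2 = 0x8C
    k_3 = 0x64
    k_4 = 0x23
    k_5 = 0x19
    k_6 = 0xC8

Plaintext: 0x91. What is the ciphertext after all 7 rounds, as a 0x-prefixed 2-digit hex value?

0x11

s_0 = plaintext = 0x91
s_1 = Round(s_0, k_0) = 0x19
s_2 = Round(s_1, k_1) = 0x9D
s_3 = Round(s_2, k_2) = 0xDE
s_4 = Round(s_3, k_3) = 0xE3
s_5 = Round(s_4, k_4) = 0x35
s_6 = Round(s_5, k_5) = 0x51
s_7 = Round(s_6, k_6) = 0x11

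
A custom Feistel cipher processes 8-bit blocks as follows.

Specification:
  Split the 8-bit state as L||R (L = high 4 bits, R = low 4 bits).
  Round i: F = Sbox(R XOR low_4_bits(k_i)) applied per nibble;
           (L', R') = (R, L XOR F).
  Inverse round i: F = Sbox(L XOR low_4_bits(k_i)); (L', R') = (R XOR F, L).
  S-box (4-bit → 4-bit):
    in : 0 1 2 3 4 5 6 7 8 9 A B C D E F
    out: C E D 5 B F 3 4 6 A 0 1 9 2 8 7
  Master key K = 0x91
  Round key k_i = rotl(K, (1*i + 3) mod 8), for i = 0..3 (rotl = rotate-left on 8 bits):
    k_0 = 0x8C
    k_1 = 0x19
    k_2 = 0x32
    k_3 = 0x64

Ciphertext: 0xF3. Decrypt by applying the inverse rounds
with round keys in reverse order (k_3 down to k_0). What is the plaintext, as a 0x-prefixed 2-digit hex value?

s_0 = ciphertext = 0xF3
s_1 = InvRound(s_0, k_3) = 0x2F
s_2 = InvRound(s_1, k_2) = 0x32
s_3 = InvRound(s_2, k_1) = 0x23
s_4 = InvRound(s_3, k_0) = 0xB2

0xB2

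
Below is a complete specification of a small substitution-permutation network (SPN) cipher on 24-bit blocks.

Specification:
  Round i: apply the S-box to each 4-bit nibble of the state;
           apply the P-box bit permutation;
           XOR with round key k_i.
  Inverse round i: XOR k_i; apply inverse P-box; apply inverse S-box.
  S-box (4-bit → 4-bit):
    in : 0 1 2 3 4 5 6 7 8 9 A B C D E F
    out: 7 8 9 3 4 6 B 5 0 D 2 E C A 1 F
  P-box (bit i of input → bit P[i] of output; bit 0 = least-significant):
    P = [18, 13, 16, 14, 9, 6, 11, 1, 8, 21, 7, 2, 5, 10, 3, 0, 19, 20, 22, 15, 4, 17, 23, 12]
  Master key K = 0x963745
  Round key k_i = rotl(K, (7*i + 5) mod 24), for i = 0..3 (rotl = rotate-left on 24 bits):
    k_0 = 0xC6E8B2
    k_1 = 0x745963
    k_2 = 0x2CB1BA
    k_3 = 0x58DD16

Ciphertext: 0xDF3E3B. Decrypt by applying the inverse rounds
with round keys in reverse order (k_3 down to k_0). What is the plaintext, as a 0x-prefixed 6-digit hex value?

0xC3AA33

s_0 = ciphertext = 0xDF3E3B
s_1 = InvRound(s_0, k_3) = 0x5192EF
s_2 = InvRound(s_1, k_2) = 0xE01630
s_3 = InvRound(s_2, k_1) = 0x7ADEF2
s_4 = InvRound(s_3, k_0) = 0xC3AA33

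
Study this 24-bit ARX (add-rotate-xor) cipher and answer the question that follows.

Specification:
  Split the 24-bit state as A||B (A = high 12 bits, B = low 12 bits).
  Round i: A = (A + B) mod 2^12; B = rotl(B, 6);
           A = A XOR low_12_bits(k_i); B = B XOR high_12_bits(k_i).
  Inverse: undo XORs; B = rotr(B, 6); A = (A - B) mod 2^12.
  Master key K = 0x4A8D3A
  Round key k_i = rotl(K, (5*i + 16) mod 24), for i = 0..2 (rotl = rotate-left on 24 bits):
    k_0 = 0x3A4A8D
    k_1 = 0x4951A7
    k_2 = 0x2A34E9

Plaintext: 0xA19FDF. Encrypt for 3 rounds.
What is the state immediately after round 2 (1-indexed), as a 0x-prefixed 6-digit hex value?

0x677244

s_0 = plaintext = 0xA19FDF
s_1 = Round(s_0, k_0) = 0x37545B
s_2 = Round(s_1, k_1) = 0x677244
s_3 = Round(s_2, k_2) = 0xC523AA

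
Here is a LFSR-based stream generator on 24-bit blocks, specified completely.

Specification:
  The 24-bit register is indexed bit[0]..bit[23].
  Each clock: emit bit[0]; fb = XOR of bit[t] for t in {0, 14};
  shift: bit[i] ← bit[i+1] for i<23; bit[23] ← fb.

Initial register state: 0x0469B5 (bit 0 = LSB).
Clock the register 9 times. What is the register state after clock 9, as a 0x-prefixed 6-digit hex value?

0xD20234

reg_0 = 0x0469B5
clock 1: out=1, reg = 0x0234DA
clock 2: out=0, reg = 0x011A6D
clock 3: out=1, reg = 0x808D36
clock 4: out=0, reg = 0x40469B
clock 5: out=1, reg = 0x20234D
clock 6: out=1, reg = 0x9011A6
clock 7: out=0, reg = 0x4808D3
clock 8: out=1, reg = 0xA40469
clock 9: out=1, reg = 0xD20234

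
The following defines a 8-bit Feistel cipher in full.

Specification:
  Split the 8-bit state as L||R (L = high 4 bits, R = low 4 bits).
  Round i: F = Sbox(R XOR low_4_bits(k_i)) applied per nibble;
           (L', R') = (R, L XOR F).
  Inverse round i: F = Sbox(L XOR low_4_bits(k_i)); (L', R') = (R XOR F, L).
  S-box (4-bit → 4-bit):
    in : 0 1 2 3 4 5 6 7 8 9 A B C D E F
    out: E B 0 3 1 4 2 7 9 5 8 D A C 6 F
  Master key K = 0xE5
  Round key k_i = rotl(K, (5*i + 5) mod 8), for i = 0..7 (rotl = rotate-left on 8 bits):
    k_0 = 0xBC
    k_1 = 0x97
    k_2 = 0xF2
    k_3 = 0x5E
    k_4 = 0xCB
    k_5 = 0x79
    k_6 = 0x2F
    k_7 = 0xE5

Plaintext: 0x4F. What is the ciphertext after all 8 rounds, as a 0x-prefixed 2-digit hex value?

0xC0

s_0 = plaintext = 0x4F
s_1 = Round(s_0, k_0) = 0xF7
s_2 = Round(s_1, k_1) = 0x71
s_3 = Round(s_2, k_2) = 0x14
s_4 = Round(s_3, k_3) = 0x49
s_5 = Round(s_4, k_4) = 0x94
s_6 = Round(s_5, k_5) = 0x45
s_7 = Round(s_6, k_6) = 0x5C
s_8 = Round(s_7, k_7) = 0xC0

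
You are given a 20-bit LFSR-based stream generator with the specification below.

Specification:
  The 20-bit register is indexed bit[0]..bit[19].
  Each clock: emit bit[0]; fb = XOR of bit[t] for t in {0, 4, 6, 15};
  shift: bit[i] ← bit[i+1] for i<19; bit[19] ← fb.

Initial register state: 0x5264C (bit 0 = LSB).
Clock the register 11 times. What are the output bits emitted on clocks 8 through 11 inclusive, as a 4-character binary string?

reg_0 = 0x5264C
clock 1: out=0, reg = 0xA9326
clock 2: out=0, reg = 0xD4993
clock 3: out=1, reg = 0x6A4C9
clock 4: out=1, reg = 0xB5264
clock 5: out=0, reg = 0xDA932
clock 6: out=0, reg = 0x6D499
clock 7: out=1, reg = 0xB6A4C
clock 8: out=0, reg = 0xDB526
clock 9: out=0, reg = 0xEDA93
clock 10: out=1, reg = 0xF6D49
clock 11: out=1, reg = 0x7B6A4

0011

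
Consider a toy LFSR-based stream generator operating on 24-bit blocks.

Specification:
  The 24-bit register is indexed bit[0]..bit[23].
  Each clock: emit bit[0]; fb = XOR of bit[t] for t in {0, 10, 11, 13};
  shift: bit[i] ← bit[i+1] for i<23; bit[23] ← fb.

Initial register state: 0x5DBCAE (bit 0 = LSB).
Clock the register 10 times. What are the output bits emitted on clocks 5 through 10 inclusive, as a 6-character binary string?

010100

reg_0 = 0x5DBCAE
clock 1: out=0, reg = 0xAEDE57
clock 2: out=1, reg = 0xD76F2B
clock 3: out=1, reg = 0x6BB795
clock 4: out=1, reg = 0xB5DBCA
clock 5: out=0, reg = 0xDAEDE5
clock 6: out=1, reg = 0x6D76F2
clock 7: out=0, reg = 0x36BB79
clock 8: out=1, reg = 0x9B5DBC
clock 9: out=0, reg = 0x4DAEDE
clock 10: out=0, reg = 0xA6D76F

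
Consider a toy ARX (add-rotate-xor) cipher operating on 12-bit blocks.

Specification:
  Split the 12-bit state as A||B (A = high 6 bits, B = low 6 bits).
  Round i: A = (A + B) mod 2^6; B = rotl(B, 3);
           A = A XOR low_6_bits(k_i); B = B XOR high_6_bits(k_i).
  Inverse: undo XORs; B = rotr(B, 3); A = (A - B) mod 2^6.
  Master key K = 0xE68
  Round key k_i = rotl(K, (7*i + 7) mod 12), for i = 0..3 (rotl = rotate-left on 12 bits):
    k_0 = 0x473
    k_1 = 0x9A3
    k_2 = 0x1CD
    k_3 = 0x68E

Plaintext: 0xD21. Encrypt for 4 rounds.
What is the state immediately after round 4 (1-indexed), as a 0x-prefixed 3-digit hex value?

s_0 = plaintext = 0xD21
s_1 = Round(s_0, k_0) = 0x99D
s_2 = Round(s_1, k_1) = 0x80D
s_3 = Round(s_2, k_2) = 0x82E
s_4 = Round(s_3, k_3) = 0x02F

0x02F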